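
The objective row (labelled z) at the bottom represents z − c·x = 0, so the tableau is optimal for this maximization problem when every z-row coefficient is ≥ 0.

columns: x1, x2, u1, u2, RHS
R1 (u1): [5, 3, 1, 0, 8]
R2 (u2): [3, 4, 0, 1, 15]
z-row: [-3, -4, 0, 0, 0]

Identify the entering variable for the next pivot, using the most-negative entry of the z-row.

Negative z-row entries: x1: -3, x2: -4.
The most negative is -4 in column x2, so x2 enters.

x2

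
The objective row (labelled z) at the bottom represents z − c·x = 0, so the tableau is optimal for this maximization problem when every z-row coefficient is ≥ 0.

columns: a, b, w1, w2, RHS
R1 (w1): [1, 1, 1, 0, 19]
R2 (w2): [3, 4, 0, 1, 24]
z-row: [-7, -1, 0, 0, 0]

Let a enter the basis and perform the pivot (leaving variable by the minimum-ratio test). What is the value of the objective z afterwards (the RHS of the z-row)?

56

Ratio test on column a — row 1: 19/1 = 19; row 2: 24/3 = 8. Minimum is 8 at row 2 (w2 leaves); pivot element 3.
Pivot on row 2; the z-row RHS becomes 0 − (-7)·8 = 56.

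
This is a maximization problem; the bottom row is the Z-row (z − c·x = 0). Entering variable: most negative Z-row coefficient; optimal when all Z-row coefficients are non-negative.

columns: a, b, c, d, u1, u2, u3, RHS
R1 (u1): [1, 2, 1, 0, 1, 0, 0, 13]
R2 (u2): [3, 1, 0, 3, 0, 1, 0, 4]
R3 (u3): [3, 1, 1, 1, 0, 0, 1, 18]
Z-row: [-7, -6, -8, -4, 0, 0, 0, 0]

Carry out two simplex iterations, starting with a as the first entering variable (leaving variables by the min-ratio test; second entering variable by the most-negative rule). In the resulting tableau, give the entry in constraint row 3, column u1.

-1

Ratio test on column a — row 1: 13/1 = 13; row 2: 4/3 = 4/3; row 3: 18/3 = 6. Minimum is 4/3 at row 2 (u2 leaves); pivot element 3.
Divide row 2 by 3; eliminate column a from the other rows.
Second iteration: most negative Z-row entry is -8 in column c, so c enters.
Ratio test on column c — row 1: (35/3)/1 = 35/3; row 2: entry 0 ≤ 0; row 3: 14/1 = 14. Minimum is 35/3 at row 1 (u1 leaves); pivot element 1.
Divide row 1 by 1; eliminate column c from the other rows.
After both pivots, the entry at constraint row 3, column u1 is -1.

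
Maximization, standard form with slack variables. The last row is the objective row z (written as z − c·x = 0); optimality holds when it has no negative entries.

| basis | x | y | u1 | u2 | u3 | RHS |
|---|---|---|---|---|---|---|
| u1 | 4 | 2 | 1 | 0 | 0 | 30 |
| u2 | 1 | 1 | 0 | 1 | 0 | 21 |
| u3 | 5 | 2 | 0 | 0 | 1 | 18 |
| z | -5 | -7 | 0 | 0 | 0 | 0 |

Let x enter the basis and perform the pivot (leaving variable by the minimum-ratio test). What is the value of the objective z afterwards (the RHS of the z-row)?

Ratio test on column x — row 1: 30/4 = 15/2; row 2: 21/1 = 21; row 3: 18/5 = 18/5. Minimum is 18/5 at row 3 (u3 leaves); pivot element 5.
Pivot on row 3; the z-row RHS becomes 0 − (-5)·(18/5) = 18.

18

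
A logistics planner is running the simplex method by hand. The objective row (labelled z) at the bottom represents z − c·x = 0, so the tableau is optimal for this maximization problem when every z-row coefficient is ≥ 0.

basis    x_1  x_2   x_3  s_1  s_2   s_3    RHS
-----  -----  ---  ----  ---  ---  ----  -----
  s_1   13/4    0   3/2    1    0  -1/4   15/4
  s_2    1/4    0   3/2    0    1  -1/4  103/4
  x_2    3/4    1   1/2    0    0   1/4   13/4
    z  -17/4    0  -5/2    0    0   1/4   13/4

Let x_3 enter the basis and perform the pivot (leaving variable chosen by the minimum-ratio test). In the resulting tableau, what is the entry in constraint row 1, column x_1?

Ratio test on column x_3 — row 1: (15/4)/(3/2) = 5/2; row 2: (103/4)/(3/2) = 103/6; row 3: (13/4)/(1/2) = 13/2. Minimum is 5/2 at row 1 (s_1 leaves); pivot element 3/2.
Divide row 1 by 3/2; eliminate column x_3 from the other rows.
In the new row 1, the x_1 entry is the old entry divided by the pivot: (13/4)/(3/2) = 13/6.

13/6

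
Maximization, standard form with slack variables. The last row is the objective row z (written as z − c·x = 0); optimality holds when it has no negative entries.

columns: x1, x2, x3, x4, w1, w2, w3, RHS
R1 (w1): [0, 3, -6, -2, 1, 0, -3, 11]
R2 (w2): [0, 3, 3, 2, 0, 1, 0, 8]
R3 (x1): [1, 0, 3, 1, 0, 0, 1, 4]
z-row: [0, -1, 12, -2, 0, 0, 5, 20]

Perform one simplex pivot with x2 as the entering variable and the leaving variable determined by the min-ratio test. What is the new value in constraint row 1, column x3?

Ratio test on column x2 — row 1: 11/3 = 11/3; row 2: 8/3 = 8/3; row 3: entry 0 ≤ 0. Minimum is 8/3 at row 2 (w2 leaves); pivot element 3.
Divide row 2 by 3; eliminate column x2 from the other rows.
Row 1 update in column x3: -6 − 3·1 = -9.

-9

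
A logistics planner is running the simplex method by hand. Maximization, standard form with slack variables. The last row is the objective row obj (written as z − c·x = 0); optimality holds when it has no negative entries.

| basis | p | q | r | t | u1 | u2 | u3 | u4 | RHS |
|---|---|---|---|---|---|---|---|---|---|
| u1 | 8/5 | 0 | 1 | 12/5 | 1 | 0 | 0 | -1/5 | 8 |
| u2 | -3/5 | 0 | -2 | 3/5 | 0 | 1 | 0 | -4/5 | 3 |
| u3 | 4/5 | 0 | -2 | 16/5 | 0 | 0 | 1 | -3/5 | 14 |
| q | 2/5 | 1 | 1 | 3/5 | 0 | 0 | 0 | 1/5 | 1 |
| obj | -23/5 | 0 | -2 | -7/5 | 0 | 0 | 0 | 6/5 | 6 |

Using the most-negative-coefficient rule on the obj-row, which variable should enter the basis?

p

Negative obj-row entries: p: -23/5, r: -2, t: -7/5.
The most negative is -23/5 in column p, so p enters.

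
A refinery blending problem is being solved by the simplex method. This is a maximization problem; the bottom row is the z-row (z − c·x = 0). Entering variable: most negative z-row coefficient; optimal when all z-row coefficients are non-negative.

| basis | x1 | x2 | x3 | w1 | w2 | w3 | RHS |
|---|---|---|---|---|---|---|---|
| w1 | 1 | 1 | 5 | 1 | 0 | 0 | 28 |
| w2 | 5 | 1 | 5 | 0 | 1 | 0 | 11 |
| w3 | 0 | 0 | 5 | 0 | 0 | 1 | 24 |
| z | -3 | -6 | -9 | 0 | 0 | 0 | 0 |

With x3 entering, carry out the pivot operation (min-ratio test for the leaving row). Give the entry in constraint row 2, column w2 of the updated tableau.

1/5

Ratio test on column x3 — row 1: 28/5 = 28/5; row 2: 11/5 = 11/5; row 3: 24/5 = 24/5. Minimum is 11/5 at row 2 (w2 leaves); pivot element 5.
Divide row 2 by 5; eliminate column x3 from the other rows.
In the new row 2, the w2 entry is the old entry divided by the pivot: 1/5 = 1/5.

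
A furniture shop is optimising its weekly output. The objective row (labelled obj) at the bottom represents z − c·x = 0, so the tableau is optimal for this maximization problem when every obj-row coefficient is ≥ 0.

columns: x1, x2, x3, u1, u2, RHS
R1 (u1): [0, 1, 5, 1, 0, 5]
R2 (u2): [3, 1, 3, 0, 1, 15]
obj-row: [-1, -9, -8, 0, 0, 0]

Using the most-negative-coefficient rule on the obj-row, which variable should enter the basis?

x2

Negative obj-row entries: x1: -1, x2: -9, x3: -8.
The most negative is -9 in column x2, so x2 enters.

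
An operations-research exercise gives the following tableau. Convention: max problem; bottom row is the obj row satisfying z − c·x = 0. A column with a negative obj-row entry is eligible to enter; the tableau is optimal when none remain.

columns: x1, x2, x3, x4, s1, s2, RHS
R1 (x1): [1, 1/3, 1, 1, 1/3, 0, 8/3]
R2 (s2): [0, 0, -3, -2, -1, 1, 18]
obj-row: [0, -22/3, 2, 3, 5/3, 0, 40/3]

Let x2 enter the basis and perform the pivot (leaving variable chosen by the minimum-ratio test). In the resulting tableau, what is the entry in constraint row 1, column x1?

3

Ratio test on column x2 — row 1: (8/3)/(1/3) = 8; row 2: entry 0 ≤ 0. Minimum is 8 at row 1 (x1 leaves); pivot element 1/3.
Divide row 1 by 1/3; eliminate column x2 from the other rows.
In the new row 1, the x1 entry is the old entry divided by the pivot: 1/(1/3) = 3.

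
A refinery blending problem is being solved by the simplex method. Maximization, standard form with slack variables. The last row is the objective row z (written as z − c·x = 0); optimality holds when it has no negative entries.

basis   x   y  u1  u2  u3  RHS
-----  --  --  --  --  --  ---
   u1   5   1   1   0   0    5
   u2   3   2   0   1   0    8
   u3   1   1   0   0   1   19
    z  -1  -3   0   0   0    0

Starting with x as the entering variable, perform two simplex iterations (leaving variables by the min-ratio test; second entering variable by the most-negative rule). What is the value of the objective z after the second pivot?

11

Ratio test on column x — row 1: 5/5 = 1; row 2: 8/3 = 8/3; row 3: 19/1 = 19. Minimum is 1 at row 1 (u1 leaves); pivot element 5.
Pivot on row 1; the z-row RHS becomes 0 − (-1)·1 = 1.
Next entering variable (most negative z-row entry -14/5): y.
Ratio test on column y — row 1: 1/(1/5) = 5; row 2: 5/(7/5) = 25/7; row 3: 18/(4/5) = 45/2. Minimum is 25/7 at row 2 (u2 leaves); pivot element 7/5.
After the second pivot the z-row RHS is 1 − (-14/5)·(25/7) = 11.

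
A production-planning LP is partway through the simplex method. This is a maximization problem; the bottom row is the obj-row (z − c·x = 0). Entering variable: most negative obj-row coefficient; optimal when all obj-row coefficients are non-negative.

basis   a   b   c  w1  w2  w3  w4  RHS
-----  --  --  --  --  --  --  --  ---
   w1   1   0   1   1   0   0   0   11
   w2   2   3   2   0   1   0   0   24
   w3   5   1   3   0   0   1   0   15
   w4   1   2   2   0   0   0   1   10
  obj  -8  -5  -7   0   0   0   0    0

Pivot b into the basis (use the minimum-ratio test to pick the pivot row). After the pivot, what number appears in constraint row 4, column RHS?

Ratio test on column b — row 1: entry 0 ≤ 0; row 2: 24/3 = 8; row 3: 15/1 = 15; row 4: 10/2 = 5. Minimum is 5 at row 4 (w4 leaves); pivot element 2.
Divide row 4 by 2; eliminate column b from the other rows.
In the new row 4, the RHS entry is the old entry divided by the pivot: 10/2 = 5.

5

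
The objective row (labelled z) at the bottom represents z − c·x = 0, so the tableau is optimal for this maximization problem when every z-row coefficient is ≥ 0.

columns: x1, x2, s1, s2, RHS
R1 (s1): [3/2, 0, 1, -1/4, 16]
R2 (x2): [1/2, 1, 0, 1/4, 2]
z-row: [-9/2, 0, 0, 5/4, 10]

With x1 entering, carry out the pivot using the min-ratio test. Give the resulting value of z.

Ratio test on column x1 — row 1: 16/(3/2) = 32/3; row 2: 2/(1/2) = 4. Minimum is 4 at row 2 (x2 leaves); pivot element 1/2.
Pivot on row 2; the z-row RHS becomes 10 − (-9/2)·4 = 28.

28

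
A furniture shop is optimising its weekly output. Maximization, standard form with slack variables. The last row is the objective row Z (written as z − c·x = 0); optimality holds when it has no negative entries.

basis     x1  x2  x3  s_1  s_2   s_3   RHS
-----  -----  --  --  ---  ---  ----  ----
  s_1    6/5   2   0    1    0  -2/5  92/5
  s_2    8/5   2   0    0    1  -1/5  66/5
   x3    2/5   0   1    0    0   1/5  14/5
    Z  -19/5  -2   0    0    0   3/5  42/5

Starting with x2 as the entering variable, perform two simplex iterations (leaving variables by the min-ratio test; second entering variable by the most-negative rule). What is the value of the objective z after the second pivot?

Ratio test on column x2 — row 1: (92/5)/2 = 46/5; row 2: (66/5)/2 = 33/5; row 3: entry 0 ≤ 0. Minimum is 33/5 at row 2 (s_2 leaves); pivot element 2.
Pivot on row 2; the Z-row RHS becomes 42/5 − (-2)·(33/5) = 108/5.
Next entering variable (most negative Z-row entry -11/5): x1.
Ratio test on column x1 — row 1: entry -2/5 ≤ 0; row 2: (33/5)/(4/5) = 33/4; row 3: (14/5)/(2/5) = 7. Minimum is 7 at row 3 (x3 leaves); pivot element 2/5.
After the second pivot the Z-row RHS is 108/5 − (-11/5)·7 = 37.

37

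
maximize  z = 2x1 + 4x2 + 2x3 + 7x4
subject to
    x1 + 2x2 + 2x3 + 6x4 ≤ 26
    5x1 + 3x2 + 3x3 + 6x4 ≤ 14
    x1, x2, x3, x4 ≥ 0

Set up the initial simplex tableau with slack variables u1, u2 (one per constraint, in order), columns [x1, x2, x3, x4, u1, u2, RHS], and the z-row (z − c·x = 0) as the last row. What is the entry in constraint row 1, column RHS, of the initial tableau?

The RHS of constraint 1 is b_1 = 26.

26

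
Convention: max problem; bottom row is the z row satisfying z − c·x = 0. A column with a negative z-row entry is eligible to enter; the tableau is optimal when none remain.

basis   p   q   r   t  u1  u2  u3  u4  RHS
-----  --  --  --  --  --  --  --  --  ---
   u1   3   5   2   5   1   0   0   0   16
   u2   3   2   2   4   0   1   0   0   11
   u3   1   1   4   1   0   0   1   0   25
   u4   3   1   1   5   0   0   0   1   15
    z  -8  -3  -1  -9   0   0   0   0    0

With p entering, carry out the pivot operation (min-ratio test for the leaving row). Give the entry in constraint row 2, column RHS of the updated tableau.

11/3

Ratio test on column p — row 1: 16/3 = 16/3; row 2: 11/3 = 11/3; row 3: 25/1 = 25; row 4: 15/3 = 5. Minimum is 11/3 at row 2 (u2 leaves); pivot element 3.
Divide row 2 by 3; eliminate column p from the other rows.
In the new row 2, the RHS entry is the old entry divided by the pivot: 11/3 = 11/3.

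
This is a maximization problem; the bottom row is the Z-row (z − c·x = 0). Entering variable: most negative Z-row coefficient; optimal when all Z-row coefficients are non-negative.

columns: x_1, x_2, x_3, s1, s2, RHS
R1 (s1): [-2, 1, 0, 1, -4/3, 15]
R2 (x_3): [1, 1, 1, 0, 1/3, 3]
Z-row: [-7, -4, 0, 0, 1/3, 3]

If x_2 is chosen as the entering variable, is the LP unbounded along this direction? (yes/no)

no

Column x_2 has positive entries in row(s) 1, 2, so the ratio test bounds it — not unbounded.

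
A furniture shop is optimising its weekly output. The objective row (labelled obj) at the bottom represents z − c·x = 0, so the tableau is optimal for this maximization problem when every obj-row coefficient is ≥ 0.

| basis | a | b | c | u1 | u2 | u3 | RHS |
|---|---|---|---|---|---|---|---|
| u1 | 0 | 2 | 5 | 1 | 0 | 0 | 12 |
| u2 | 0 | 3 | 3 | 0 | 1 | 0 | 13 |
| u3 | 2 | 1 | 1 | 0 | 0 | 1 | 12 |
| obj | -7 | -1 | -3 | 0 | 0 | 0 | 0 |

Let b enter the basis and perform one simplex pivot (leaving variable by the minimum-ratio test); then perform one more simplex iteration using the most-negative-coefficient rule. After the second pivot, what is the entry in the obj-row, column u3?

Ratio test on column b — row 1: 12/2 = 6; row 2: 13/3 = 13/3; row 3: 12/1 = 12. Minimum is 13/3 at row 2 (u2 leaves); pivot element 3.
Divide row 2 by 3; eliminate column b from the other rows.
Second iteration: most negative obj-row entry is -7 in column a, so a enters.
Ratio test on column a — row 1: entry 0 ≤ 0; row 2: entry 0 ≤ 0; row 3: (23/3)/2 = 23/6. Minimum is 23/6 at row 3 (u3 leaves); pivot element 2.
Divide row 3 by 2; eliminate column a from the other rows.
After both pivots, the entry at the obj-row, column u3 is 7/2.

7/2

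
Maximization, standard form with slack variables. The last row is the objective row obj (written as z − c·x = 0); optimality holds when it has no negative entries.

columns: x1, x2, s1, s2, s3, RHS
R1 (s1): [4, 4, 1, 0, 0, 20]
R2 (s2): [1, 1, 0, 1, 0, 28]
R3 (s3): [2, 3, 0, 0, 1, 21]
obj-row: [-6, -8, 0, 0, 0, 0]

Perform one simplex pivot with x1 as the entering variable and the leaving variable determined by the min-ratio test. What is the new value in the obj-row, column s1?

3/2

Ratio test on column x1 — row 1: 20/4 = 5; row 2: 28/1 = 28; row 3: 21/2 = 21/2. Minimum is 5 at row 1 (s1 leaves); pivot element 4.
Divide row 1 by 4; eliminate column x1 from the other rows.
obj-row update in column s1: 0 − (-6)·(1/4) = 3/2.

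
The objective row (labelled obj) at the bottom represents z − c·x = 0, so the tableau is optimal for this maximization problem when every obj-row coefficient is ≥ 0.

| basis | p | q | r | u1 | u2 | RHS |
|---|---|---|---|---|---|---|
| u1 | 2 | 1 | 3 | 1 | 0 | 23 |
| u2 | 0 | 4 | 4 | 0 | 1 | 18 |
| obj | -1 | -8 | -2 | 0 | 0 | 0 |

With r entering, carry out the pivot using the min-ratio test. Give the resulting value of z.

9

Ratio test on column r — row 1: 23/3 = 23/3; row 2: 18/4 = 9/2. Minimum is 9/2 at row 2 (u2 leaves); pivot element 4.
Pivot on row 2; the obj-row RHS becomes 0 − (-2)·(9/2) = 9.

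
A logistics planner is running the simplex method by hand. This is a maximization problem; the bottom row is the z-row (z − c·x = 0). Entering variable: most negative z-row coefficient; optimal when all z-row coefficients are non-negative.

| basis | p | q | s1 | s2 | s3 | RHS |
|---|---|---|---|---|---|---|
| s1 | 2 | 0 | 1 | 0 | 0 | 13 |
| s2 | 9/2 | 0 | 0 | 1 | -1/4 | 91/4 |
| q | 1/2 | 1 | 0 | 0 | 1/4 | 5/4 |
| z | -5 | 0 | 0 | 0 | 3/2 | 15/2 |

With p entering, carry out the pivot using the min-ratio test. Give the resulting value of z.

20

Ratio test on column p — row 1: 13/2 = 13/2; row 2: (91/4)/(9/2) = 91/18; row 3: (5/4)/(1/2) = 5/2. Minimum is 5/2 at row 3 (q leaves); pivot element 1/2.
Pivot on row 3; the z-row RHS becomes 15/2 − (-5)·(5/2) = 20.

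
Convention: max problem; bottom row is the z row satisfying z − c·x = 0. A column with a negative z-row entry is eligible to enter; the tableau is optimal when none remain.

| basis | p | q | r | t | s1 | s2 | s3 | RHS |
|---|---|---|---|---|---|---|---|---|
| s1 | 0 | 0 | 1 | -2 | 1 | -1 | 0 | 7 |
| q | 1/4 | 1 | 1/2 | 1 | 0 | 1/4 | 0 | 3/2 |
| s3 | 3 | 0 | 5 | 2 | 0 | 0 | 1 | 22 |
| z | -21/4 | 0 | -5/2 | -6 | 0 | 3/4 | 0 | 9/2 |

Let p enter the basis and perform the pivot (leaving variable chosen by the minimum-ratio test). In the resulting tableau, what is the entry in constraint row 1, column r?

1

Ratio test on column p — row 1: entry 0 ≤ 0; row 2: (3/2)/(1/4) = 6; row 3: 22/3 = 22/3. Minimum is 6 at row 2 (q leaves); pivot element 1/4.
Divide row 2 by 1/4; eliminate column p from the other rows.
Row 1 update in column r: 1 − 0·2 = 1.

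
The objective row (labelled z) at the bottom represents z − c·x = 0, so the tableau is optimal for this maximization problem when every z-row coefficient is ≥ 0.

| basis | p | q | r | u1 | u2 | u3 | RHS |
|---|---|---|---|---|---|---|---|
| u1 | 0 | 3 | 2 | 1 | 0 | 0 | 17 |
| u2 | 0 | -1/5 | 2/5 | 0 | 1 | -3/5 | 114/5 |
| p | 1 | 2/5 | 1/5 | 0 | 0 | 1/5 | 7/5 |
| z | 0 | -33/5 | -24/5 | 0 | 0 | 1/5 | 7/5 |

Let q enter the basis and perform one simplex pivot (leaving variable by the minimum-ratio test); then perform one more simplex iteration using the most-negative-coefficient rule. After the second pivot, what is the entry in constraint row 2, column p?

Ratio test on column q — row 1: 17/3 = 17/3; row 2: entry -1/5 ≤ 0; row 3: (7/5)/(2/5) = 7/2. Minimum is 7/2 at row 3 (p leaves); pivot element 2/5.
Divide row 3 by 2/5; eliminate column q from the other rows.
Second iteration: most negative z-row entry is -3/2 in column r, so r enters.
Ratio test on column r — row 1: (13/2)/(1/2) = 13; row 2: (47/2)/(1/2) = 47; row 3: (7/2)/(1/2) = 7. Minimum is 7 at row 3 (q leaves); pivot element 1/2.
Divide row 3 by 1/2; eliminate column r from the other rows.
After both pivots, the entry at constraint row 2, column p is -2.

-2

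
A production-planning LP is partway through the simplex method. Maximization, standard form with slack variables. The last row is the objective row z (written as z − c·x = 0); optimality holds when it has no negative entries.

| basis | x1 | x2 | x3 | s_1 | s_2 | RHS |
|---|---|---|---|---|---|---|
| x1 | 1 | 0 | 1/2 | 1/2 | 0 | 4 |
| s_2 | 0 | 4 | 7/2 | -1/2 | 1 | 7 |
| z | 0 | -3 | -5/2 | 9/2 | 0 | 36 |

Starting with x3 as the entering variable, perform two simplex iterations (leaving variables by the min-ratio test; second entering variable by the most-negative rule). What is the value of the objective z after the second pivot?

Ratio test on column x3 — row 1: 4/(1/2) = 8; row 2: 7/(7/2) = 2. Minimum is 2 at row 2 (s_2 leaves); pivot element 7/2.
Pivot on row 2; the z-row RHS becomes 36 − (-5/2)·2 = 41.
Next entering variable (most negative z-row entry -1/7): x2.
Ratio test on column x2 — row 1: entry -4/7 ≤ 0; row 2: 2/(8/7) = 7/4. Minimum is 7/4 at row 2 (x3 leaves); pivot element 8/7.
After the second pivot the z-row RHS is 41 − (-1/7)·(7/4) = 165/4.

165/4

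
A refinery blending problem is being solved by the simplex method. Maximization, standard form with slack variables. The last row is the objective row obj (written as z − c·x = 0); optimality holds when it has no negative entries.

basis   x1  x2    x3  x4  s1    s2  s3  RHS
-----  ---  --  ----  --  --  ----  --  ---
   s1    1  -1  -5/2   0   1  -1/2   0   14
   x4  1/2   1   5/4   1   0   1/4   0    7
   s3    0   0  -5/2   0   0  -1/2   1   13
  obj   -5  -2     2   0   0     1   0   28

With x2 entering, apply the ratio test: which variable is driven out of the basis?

x4

Column x2 entries and ratios — s1: -1 ≤ 0, skip; x4: 7/1 = 7; s3: 0 ≤ 0, skip.
Smallest ratio is 7 in the row of x4, so x4 leaves.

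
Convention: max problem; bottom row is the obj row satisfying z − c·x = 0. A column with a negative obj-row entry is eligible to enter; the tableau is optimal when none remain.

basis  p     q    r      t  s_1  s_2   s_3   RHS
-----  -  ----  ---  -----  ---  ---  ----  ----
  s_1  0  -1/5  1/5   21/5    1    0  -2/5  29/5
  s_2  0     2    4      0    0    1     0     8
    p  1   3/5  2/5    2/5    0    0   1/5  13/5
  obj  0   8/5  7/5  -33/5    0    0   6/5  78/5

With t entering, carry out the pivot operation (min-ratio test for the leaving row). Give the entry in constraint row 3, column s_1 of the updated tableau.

Ratio test on column t — row 1: (29/5)/(21/5) = 29/21; row 2: entry 0 ≤ 0; row 3: (13/5)/(2/5) = 13/2. Minimum is 29/21 at row 1 (s_1 leaves); pivot element 21/5.
Divide row 1 by 21/5; eliminate column t from the other rows.
Row 3 update in column s_1: 0 − (2/5)·(5/21) = -2/21.

-2/21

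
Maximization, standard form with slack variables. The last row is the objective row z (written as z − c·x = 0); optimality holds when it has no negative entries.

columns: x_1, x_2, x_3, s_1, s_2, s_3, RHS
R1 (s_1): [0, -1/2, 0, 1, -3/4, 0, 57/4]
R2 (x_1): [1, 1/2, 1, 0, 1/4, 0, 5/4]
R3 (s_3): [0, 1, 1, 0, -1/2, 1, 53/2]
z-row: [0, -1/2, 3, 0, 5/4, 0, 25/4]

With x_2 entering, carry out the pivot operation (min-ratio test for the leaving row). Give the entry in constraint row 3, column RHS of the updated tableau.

24

Ratio test on column x_2 — row 1: entry -1/2 ≤ 0; row 2: (5/4)/(1/2) = 5/2; row 3: (53/2)/1 = 53/2. Minimum is 5/2 at row 2 (x_1 leaves); pivot element 1/2.
Divide row 2 by 1/2; eliminate column x_2 from the other rows.
Row 3 update in column RHS: 53/2 − 1·(5/2) = 24.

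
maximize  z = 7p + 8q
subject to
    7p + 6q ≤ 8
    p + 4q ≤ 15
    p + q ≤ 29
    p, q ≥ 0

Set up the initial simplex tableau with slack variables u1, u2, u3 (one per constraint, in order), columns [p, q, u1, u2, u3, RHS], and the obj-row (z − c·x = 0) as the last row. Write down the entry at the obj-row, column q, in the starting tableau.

The obj-row carries the negated objective coefficients: the q entry is -8.

-8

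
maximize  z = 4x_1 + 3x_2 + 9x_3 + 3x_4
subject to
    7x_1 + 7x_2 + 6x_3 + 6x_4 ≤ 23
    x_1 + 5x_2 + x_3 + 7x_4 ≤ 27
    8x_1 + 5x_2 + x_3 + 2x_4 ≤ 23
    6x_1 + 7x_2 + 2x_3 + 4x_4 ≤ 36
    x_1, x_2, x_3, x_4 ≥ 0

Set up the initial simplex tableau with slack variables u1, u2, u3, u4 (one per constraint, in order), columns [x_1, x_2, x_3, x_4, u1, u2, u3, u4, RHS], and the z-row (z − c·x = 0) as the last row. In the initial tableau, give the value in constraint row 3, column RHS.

23

The RHS of constraint 3 is b_3 = 23.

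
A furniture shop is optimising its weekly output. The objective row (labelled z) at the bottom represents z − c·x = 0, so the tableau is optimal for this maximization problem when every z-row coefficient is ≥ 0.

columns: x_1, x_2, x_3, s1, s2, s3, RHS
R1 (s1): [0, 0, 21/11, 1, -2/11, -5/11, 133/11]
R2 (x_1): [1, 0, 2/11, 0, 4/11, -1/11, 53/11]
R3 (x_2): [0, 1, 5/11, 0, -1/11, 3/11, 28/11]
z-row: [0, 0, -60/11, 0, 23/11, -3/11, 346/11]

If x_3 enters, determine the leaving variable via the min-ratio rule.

Column x_3 entries and ratios — s1: (133/11)/(21/11) = 19/3; x_1: (53/11)/(2/11) = 53/2; x_2: (28/11)/(5/11) = 28/5.
Smallest ratio is 28/5 in the row of x_2, so x_2 leaves.

x_2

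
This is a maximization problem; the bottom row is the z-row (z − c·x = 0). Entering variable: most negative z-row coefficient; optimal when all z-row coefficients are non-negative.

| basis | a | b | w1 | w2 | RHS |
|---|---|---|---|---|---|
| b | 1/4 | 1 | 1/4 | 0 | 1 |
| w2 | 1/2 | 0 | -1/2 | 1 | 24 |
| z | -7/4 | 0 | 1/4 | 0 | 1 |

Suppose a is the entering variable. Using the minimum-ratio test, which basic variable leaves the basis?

Column a entries and ratios — b: 1/(1/4) = 4; w2: 24/(1/2) = 48.
Smallest ratio is 4 in the row of b, so b leaves.

b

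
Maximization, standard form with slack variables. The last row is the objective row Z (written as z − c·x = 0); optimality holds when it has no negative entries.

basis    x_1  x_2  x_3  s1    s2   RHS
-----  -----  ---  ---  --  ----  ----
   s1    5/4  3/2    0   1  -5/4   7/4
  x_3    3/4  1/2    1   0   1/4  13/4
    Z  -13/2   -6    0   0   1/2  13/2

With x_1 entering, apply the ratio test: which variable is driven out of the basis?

Column x_1 entries and ratios — s1: (7/4)/(5/4) = 7/5; x_3: (13/4)/(3/4) = 13/3.
Smallest ratio is 7/5 in the row of s1, so s1 leaves.

s1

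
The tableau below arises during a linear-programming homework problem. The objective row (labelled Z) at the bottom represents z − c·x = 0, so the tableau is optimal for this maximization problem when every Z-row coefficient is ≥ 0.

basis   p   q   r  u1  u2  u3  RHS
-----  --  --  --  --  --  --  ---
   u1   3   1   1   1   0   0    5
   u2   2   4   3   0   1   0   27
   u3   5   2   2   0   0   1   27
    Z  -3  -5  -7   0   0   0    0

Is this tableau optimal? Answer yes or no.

The Z-row has a negative entry -7 in column r, so it is not optimal.

no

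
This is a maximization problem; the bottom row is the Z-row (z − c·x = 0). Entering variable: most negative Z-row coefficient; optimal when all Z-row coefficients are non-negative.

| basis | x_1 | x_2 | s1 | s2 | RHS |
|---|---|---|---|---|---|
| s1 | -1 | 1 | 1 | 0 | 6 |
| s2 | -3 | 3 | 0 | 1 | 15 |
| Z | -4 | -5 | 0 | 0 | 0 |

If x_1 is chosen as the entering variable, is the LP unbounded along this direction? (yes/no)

Every constraint-row entry in column x_1 is ≤ 0, so increasing x_1 is unbounded.

yes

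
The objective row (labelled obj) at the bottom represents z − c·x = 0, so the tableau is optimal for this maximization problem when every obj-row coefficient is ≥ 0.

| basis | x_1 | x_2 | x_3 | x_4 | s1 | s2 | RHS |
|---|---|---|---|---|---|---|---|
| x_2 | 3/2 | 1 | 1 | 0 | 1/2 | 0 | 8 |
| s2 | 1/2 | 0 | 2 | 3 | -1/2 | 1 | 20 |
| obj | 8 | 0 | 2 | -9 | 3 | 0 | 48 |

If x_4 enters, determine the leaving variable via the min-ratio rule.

Column x_4 entries and ratios — x_2: 0 ≤ 0, skip; s2: 20/3 = 20/3.
Smallest ratio is 20/3 in the row of s2, so s2 leaves.

s2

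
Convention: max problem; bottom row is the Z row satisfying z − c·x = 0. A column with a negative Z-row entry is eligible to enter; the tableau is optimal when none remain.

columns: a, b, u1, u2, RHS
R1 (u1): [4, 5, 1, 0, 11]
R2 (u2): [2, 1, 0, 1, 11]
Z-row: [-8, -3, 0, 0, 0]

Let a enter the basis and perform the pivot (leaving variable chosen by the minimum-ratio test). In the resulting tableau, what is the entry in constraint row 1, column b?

Ratio test on column a — row 1: 11/4 = 11/4; row 2: 11/2 = 11/2. Minimum is 11/4 at row 1 (u1 leaves); pivot element 4.
Divide row 1 by 4; eliminate column a from the other rows.
In the new row 1, the b entry is the old entry divided by the pivot: 5/4 = 5/4.

5/4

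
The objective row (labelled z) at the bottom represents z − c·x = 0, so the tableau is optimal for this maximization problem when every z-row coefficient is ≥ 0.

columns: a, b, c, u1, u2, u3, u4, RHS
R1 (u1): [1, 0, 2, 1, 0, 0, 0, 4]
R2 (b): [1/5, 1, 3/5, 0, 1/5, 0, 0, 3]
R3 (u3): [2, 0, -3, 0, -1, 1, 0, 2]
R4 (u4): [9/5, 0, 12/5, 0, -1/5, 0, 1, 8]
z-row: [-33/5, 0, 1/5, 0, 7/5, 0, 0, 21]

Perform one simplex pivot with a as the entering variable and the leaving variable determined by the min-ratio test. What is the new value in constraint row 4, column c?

51/10

Ratio test on column a — row 1: 4/1 = 4; row 2: 3/(1/5) = 15; row 3: 2/2 = 1; row 4: 8/(9/5) = 40/9. Minimum is 1 at row 3 (u3 leaves); pivot element 2.
Divide row 3 by 2; eliminate column a from the other rows.
Row 4 update in column c: 12/5 − (9/5)·(-3/2) = 51/10.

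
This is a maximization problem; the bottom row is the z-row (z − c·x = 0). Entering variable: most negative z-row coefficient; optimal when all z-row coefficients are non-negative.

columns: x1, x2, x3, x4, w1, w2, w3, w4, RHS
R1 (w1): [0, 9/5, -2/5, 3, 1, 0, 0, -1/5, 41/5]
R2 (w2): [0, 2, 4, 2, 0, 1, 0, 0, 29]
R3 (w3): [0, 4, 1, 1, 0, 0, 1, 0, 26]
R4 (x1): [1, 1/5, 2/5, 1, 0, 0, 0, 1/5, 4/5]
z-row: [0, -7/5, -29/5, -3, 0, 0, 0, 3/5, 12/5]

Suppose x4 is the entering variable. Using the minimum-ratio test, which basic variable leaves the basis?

x1

Column x4 entries and ratios — w1: (41/5)/3 = 41/15; w2: 29/2 = 29/2; w3: 26/1 = 26; x1: (4/5)/1 = 4/5.
Smallest ratio is 4/5 in the row of x1, so x1 leaves.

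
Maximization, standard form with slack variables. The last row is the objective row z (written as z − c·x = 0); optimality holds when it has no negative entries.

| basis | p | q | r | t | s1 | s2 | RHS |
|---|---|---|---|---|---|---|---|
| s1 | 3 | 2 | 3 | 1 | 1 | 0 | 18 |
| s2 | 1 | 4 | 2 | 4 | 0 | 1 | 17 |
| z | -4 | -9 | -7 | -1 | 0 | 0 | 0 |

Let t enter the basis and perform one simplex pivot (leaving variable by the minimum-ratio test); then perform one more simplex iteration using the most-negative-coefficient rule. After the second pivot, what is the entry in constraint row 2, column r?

1/2

Ratio test on column t — row 1: 18/1 = 18; row 2: 17/4 = 17/4. Minimum is 17/4 at row 2 (s2 leaves); pivot element 4.
Divide row 2 by 4; eliminate column t from the other rows.
Second iteration: most negative z-row entry is -8 in column q, so q enters.
Ratio test on column q — row 1: (55/4)/1 = 55/4; row 2: (17/4)/1 = 17/4. Minimum is 17/4 at row 2 (t leaves); pivot element 1.
Divide row 2 by 1; eliminate column q from the other rows.
After both pivots, the entry at constraint row 2, column r is 1/2.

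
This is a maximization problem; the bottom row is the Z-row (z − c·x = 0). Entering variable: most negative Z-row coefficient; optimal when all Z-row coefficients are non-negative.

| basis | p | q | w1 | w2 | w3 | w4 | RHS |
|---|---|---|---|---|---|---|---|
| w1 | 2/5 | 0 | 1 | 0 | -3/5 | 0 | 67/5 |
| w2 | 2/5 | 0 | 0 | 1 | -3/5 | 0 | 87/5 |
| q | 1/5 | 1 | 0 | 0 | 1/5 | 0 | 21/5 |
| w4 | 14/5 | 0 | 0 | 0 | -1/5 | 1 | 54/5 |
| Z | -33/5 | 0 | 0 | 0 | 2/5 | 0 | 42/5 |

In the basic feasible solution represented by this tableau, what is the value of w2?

w2 is basic (row 2); its value is the RHS of that row, 87/5.

87/5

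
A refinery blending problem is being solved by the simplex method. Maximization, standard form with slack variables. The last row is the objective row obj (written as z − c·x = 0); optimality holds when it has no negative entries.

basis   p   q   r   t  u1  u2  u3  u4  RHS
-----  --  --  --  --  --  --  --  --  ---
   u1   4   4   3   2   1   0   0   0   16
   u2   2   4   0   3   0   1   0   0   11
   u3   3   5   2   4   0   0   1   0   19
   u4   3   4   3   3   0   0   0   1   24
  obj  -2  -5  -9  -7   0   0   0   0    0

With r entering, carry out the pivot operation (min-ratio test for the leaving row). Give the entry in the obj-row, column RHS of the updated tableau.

Ratio test on column r — row 1: 16/3 = 16/3; row 2: entry 0 ≤ 0; row 3: 19/2 = 19/2; row 4: 24/3 = 8. Minimum is 16/3 at row 1 (u1 leaves); pivot element 3.
Divide row 1 by 3; eliminate column r from the other rows.
obj-row update in column RHS: 0 − (-9)·(16/3) = 48.

48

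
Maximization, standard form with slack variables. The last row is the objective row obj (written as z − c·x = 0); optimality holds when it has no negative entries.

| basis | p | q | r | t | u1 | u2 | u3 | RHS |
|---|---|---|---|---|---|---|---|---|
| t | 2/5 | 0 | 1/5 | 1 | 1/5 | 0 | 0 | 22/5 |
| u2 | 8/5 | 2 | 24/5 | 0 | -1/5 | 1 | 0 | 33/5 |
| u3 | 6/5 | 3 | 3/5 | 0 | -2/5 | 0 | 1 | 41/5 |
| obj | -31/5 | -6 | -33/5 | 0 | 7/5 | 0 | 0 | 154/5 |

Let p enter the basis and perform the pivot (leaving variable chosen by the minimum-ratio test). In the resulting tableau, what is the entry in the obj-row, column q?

Ratio test on column p — row 1: (22/5)/(2/5) = 11; row 2: (33/5)/(8/5) = 33/8; row 3: (41/5)/(6/5) = 41/6. Minimum is 33/8 at row 2 (u2 leaves); pivot element 8/5.
Divide row 2 by 8/5; eliminate column p from the other rows.
obj-row update in column q: -6 − (-31/5)·(5/4) = 7/4.

7/4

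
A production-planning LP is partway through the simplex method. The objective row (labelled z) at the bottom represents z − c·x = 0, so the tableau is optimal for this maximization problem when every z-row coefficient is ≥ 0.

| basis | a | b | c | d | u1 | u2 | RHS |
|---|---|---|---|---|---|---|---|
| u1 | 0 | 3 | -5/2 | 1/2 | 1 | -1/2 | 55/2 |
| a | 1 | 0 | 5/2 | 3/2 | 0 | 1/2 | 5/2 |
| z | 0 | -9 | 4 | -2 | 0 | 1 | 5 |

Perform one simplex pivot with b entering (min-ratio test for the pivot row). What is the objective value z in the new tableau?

Ratio test on column b — row 1: (55/2)/3 = 55/6; row 2: entry 0 ≤ 0. Minimum is 55/6 at row 1 (u1 leaves); pivot element 3.
Pivot on row 1; the z-row RHS becomes 5 − (-9)·(55/6) = 175/2.

175/2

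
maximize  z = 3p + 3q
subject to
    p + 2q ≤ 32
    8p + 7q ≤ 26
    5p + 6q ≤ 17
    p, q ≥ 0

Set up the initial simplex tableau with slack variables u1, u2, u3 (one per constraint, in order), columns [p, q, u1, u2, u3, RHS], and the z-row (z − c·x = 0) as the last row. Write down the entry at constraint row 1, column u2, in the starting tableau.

Slack u2 belongs to constraint 2; its column is the unit vector e_2, so the entry in row 1 is 0.

0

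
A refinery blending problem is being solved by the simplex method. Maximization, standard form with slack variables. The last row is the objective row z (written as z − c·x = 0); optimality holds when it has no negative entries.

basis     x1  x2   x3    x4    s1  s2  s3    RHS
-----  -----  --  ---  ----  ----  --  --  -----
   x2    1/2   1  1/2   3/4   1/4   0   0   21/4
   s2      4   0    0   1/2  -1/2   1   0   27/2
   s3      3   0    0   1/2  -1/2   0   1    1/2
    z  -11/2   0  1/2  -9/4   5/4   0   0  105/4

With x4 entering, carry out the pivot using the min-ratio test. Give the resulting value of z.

Ratio test on column x4 — row 1: (21/4)/(3/4) = 7; row 2: (27/2)/(1/2) = 27; row 3: (1/2)/(1/2) = 1. Minimum is 1 at row 3 (s3 leaves); pivot element 1/2.
Pivot on row 3; the z-row RHS becomes 105/4 − (-9/4)·1 = 57/2.

57/2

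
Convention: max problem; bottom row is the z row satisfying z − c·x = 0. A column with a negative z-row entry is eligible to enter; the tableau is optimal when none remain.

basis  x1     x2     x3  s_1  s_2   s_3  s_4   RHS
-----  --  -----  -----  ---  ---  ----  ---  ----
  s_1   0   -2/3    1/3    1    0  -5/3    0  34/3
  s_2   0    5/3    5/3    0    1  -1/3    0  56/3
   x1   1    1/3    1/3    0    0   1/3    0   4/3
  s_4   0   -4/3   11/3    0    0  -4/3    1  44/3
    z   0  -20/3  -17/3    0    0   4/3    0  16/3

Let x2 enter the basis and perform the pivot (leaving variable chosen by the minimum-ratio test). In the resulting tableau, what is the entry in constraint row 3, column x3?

Ratio test on column x2 — row 1: entry -2/3 ≤ 0; row 2: (56/3)/(5/3) = 56/5; row 3: (4/3)/(1/3) = 4; row 4: entry -4/3 ≤ 0. Minimum is 4 at row 3 (x1 leaves); pivot element 1/3.
Divide row 3 by 1/3; eliminate column x2 from the other rows.
In the new row 3, the x3 entry is the old entry divided by the pivot: (1/3)/(1/3) = 1.

1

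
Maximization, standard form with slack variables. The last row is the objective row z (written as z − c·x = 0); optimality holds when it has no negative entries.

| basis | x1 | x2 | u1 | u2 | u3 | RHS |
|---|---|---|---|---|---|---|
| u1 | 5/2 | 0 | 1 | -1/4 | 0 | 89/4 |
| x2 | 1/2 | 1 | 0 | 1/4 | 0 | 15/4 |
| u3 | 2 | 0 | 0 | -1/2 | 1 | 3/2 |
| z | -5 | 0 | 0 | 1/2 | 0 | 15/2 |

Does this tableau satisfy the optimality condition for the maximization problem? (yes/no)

no

The z-row has a negative entry -5 in column x1, so it is not optimal.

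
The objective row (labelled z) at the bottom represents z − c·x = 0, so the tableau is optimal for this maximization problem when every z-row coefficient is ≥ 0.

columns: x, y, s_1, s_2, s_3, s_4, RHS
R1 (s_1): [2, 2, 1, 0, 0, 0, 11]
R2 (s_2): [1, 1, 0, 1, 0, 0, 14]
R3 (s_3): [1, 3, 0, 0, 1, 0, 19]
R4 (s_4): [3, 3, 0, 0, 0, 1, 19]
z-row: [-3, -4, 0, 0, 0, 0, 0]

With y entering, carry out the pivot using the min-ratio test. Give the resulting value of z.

22

Ratio test on column y — row 1: 11/2 = 11/2; row 2: 14/1 = 14; row 3: 19/3 = 19/3; row 4: 19/3 = 19/3. Minimum is 11/2 at row 1 (s_1 leaves); pivot element 2.
Pivot on row 1; the z-row RHS becomes 0 − (-4)·(11/2) = 22.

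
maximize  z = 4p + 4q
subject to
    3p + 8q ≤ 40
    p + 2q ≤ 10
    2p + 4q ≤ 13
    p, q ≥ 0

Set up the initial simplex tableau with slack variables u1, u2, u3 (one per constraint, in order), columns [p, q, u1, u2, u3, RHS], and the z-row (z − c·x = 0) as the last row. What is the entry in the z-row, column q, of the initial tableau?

-4

The z-row carries the negated objective coefficients: the q entry is -4.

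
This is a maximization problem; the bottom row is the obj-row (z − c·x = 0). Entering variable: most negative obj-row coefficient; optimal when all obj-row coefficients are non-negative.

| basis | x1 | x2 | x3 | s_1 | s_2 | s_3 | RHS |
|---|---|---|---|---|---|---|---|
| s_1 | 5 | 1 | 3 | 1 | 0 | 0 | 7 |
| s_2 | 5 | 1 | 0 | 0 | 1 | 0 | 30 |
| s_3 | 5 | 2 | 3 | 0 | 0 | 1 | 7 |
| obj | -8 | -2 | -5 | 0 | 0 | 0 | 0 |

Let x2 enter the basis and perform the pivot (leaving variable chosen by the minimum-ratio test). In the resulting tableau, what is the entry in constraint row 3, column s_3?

1/2

Ratio test on column x2 — row 1: 7/1 = 7; row 2: 30/1 = 30; row 3: 7/2 = 7/2. Minimum is 7/2 at row 3 (s_3 leaves); pivot element 2.
Divide row 3 by 2; eliminate column x2 from the other rows.
In the new row 3, the s_3 entry is the old entry divided by the pivot: 1/2 = 1/2.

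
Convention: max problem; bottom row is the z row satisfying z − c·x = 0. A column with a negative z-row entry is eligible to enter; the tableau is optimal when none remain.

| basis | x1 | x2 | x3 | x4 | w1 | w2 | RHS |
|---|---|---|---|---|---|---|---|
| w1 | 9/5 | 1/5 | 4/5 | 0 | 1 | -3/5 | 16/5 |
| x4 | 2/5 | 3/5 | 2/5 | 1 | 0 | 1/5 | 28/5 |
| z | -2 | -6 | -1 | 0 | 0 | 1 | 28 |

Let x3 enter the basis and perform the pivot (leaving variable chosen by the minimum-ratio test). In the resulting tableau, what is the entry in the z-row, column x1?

1/4

Ratio test on column x3 — row 1: (16/5)/(4/5) = 4; row 2: (28/5)/(2/5) = 14. Minimum is 4 at row 1 (w1 leaves); pivot element 4/5.
Divide row 1 by 4/5; eliminate column x3 from the other rows.
z-row update in column x1: -2 − (-1)·(9/4) = 1/4.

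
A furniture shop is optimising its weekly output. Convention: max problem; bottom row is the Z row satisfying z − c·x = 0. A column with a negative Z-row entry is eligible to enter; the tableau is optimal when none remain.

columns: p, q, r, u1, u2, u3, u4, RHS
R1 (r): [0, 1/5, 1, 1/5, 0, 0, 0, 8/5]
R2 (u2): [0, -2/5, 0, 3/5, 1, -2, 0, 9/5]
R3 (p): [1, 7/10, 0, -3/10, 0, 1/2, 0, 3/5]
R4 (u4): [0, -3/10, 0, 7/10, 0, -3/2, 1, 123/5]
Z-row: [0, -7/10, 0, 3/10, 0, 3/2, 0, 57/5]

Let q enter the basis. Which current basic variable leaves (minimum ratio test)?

p

Column q entries and ratios — r: (8/5)/(1/5) = 8; u2: -2/5 ≤ 0, skip; p: (3/5)/(7/10) = 6/7; u4: -3/10 ≤ 0, skip.
Smallest ratio is 6/7 in the row of p, so p leaves.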